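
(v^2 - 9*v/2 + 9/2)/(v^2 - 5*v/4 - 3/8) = 4*(v - 3)/(4*v + 1)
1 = 1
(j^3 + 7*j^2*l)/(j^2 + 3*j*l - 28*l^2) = j^2/(j - 4*l)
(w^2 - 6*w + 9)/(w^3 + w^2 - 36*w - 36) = (w^2 - 6*w + 9)/(w^3 + w^2 - 36*w - 36)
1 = 1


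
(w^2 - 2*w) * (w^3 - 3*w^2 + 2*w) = w^5 - 5*w^4 + 8*w^3 - 4*w^2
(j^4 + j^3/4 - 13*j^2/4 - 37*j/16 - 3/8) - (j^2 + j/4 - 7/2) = j^4 + j^3/4 - 17*j^2/4 - 41*j/16 + 25/8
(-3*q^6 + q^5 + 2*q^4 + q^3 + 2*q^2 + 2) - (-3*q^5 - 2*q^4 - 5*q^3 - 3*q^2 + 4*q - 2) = -3*q^6 + 4*q^5 + 4*q^4 + 6*q^3 + 5*q^2 - 4*q + 4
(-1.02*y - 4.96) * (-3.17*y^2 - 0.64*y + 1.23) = 3.2334*y^3 + 16.376*y^2 + 1.9198*y - 6.1008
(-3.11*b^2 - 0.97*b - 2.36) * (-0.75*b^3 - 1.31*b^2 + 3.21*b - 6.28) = 2.3325*b^5 + 4.8016*b^4 - 6.9424*b^3 + 19.5087*b^2 - 1.484*b + 14.8208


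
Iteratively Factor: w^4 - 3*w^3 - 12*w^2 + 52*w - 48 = (w - 2)*(w^3 - w^2 - 14*w + 24) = (w - 2)*(w + 4)*(w^2 - 5*w + 6) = (w - 2)^2*(w + 4)*(w - 3)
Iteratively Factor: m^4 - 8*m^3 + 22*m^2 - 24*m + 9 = (m - 3)*(m^3 - 5*m^2 + 7*m - 3) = (m - 3)^2*(m^2 - 2*m + 1) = (m - 3)^2*(m - 1)*(m - 1)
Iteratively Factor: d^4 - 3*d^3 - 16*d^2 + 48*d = (d - 4)*(d^3 + d^2 - 12*d) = (d - 4)*(d + 4)*(d^2 - 3*d) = d*(d - 4)*(d + 4)*(d - 3)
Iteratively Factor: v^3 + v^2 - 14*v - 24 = (v - 4)*(v^2 + 5*v + 6) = (v - 4)*(v + 3)*(v + 2)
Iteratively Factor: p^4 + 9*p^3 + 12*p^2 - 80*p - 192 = (p + 4)*(p^3 + 5*p^2 - 8*p - 48) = (p - 3)*(p + 4)*(p^2 + 8*p + 16) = (p - 3)*(p + 4)^2*(p + 4)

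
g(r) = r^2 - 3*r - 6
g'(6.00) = 9.00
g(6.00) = 12.00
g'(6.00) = 9.00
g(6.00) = 12.00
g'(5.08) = 7.16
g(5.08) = 4.57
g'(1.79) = 0.58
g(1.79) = -8.17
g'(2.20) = 1.40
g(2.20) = -7.76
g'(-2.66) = -8.32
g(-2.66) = 9.06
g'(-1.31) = -5.62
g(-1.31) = -0.35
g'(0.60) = -1.80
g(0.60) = -7.44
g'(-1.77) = -6.54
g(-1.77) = 2.44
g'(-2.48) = -7.96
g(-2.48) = 7.59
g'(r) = 2*r - 3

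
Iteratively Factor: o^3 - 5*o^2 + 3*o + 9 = (o + 1)*(o^2 - 6*o + 9) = (o - 3)*(o + 1)*(o - 3)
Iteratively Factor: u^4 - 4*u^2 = (u)*(u^3 - 4*u) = u*(u - 2)*(u^2 + 2*u) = u^2*(u - 2)*(u + 2)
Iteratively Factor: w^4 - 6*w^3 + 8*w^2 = (w)*(w^3 - 6*w^2 + 8*w) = w*(w - 2)*(w^2 - 4*w) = w*(w - 4)*(w - 2)*(w)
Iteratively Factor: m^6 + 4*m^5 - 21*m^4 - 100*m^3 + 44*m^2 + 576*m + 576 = (m + 4)*(m^5 - 21*m^3 - 16*m^2 + 108*m + 144) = (m - 3)*(m + 4)*(m^4 + 3*m^3 - 12*m^2 - 52*m - 48) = (m - 3)*(m + 3)*(m + 4)*(m^3 - 12*m - 16) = (m - 3)*(m + 2)*(m + 3)*(m + 4)*(m^2 - 2*m - 8) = (m - 3)*(m + 2)^2*(m + 3)*(m + 4)*(m - 4)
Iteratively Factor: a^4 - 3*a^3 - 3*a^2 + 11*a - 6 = (a - 1)*(a^3 - 2*a^2 - 5*a + 6) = (a - 1)^2*(a^2 - a - 6) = (a - 3)*(a - 1)^2*(a + 2)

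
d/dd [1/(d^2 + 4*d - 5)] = 2*(-d - 2)/(d^2 + 4*d - 5)^2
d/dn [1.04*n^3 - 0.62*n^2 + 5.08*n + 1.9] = 3.12*n^2 - 1.24*n + 5.08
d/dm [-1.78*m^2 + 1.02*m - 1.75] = 1.02 - 3.56*m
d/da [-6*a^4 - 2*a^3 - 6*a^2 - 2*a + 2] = -24*a^3 - 6*a^2 - 12*a - 2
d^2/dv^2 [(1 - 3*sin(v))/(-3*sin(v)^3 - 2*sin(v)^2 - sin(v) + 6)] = (-108*sin(v)^6 - 81*sin(v)^5 + 171*sin(v)^4 - 503*sin(v)^3 - 641*sin(v)^2 - 4*sin(v) - 10)/((sin(v) - 1)^2*(3*sin(v)^2 + 5*sin(v) + 6)^3)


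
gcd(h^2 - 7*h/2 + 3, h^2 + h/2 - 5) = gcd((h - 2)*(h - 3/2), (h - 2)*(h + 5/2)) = h - 2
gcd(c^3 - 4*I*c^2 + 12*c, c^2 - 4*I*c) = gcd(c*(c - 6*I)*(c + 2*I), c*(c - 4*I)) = c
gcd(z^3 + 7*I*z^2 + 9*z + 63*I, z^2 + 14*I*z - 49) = z + 7*I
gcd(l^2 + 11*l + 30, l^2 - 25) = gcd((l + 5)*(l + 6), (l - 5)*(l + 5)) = l + 5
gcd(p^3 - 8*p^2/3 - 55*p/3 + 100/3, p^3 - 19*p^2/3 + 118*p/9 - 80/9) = p - 5/3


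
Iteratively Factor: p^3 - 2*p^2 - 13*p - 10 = (p - 5)*(p^2 + 3*p + 2) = (p - 5)*(p + 1)*(p + 2)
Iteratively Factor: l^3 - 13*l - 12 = (l - 4)*(l^2 + 4*l + 3) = (l - 4)*(l + 3)*(l + 1)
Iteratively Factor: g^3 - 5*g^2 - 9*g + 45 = (g - 5)*(g^2 - 9) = (g - 5)*(g - 3)*(g + 3)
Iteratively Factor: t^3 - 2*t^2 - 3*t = (t + 1)*(t^2 - 3*t) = (t - 3)*(t + 1)*(t)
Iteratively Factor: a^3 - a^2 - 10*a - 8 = (a + 2)*(a^2 - 3*a - 4) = (a - 4)*(a + 2)*(a + 1)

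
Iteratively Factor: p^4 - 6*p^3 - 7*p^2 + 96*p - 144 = (p - 4)*(p^3 - 2*p^2 - 15*p + 36) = (p - 4)*(p + 4)*(p^2 - 6*p + 9) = (p - 4)*(p - 3)*(p + 4)*(p - 3)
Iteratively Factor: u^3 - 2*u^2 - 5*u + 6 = (u - 3)*(u^2 + u - 2) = (u - 3)*(u - 1)*(u + 2)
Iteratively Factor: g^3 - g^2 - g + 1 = (g + 1)*(g^2 - 2*g + 1) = (g - 1)*(g + 1)*(g - 1)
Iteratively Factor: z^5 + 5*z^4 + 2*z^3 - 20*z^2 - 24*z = (z)*(z^4 + 5*z^3 + 2*z^2 - 20*z - 24) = z*(z - 2)*(z^3 + 7*z^2 + 16*z + 12) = z*(z - 2)*(z + 2)*(z^2 + 5*z + 6) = z*(z - 2)*(z + 2)*(z + 3)*(z + 2)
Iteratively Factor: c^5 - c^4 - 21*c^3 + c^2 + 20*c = (c + 4)*(c^4 - 5*c^3 - c^2 + 5*c) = (c + 1)*(c + 4)*(c^3 - 6*c^2 + 5*c) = (c - 5)*(c + 1)*(c + 4)*(c^2 - c) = c*(c - 5)*(c + 1)*(c + 4)*(c - 1)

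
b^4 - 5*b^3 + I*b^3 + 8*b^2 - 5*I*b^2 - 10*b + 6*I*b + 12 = (b - 3)*(b - 2)*(b - I)*(b + 2*I)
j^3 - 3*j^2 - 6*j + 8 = (j - 4)*(j - 1)*(j + 2)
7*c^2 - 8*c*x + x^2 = (-7*c + x)*(-c + x)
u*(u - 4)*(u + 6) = u^3 + 2*u^2 - 24*u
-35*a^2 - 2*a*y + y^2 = (-7*a + y)*(5*a + y)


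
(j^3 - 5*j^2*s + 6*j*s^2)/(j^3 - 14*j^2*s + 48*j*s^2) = (j^2 - 5*j*s + 6*s^2)/(j^2 - 14*j*s + 48*s^2)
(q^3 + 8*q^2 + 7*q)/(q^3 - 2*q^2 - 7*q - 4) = q*(q + 7)/(q^2 - 3*q - 4)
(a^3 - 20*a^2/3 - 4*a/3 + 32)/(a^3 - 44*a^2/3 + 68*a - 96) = (a + 2)/(a - 6)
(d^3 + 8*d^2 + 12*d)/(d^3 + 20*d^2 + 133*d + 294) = d*(d + 2)/(d^2 + 14*d + 49)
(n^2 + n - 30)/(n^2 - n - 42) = (n - 5)/(n - 7)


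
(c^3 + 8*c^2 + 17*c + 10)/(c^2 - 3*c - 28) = (c^3 + 8*c^2 + 17*c + 10)/(c^2 - 3*c - 28)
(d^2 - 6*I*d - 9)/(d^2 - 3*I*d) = (d - 3*I)/d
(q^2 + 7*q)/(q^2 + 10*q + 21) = q/(q + 3)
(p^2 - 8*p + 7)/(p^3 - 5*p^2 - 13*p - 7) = (p - 1)/(p^2 + 2*p + 1)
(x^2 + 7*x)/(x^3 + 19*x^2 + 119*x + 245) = x/(x^2 + 12*x + 35)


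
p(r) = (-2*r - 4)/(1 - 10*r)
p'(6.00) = -0.01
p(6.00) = 0.27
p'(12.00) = 0.00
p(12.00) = 0.24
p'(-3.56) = -0.03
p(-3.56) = 0.09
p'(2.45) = -0.08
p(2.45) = 0.38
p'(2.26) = -0.09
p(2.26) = 0.39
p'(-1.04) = -0.32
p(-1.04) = -0.17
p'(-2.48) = -0.06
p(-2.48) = 0.04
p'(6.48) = -0.01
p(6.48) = 0.27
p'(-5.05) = -0.02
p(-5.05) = 0.12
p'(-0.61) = -0.83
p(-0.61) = -0.39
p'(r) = -2/(1 - 10*r) + 10*(-2*r - 4)/(1 - 10*r)^2 = -42/(10*r - 1)^2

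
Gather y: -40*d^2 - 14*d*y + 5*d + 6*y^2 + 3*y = -40*d^2 + 5*d + 6*y^2 + y*(3 - 14*d)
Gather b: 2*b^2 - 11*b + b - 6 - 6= 2*b^2 - 10*b - 12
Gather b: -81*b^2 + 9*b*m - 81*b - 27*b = -81*b^2 + b*(9*m - 108)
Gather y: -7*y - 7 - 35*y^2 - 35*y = -35*y^2 - 42*y - 7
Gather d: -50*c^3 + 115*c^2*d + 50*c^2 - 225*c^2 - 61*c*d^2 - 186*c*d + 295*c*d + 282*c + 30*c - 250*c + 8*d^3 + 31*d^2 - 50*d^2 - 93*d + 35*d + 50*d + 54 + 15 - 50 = -50*c^3 - 175*c^2 + 62*c + 8*d^3 + d^2*(-61*c - 19) + d*(115*c^2 + 109*c - 8) + 19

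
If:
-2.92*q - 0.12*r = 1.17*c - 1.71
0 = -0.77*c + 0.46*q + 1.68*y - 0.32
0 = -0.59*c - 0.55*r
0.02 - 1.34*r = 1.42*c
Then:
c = -1.15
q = 0.99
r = 1.23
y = -0.61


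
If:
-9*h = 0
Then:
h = 0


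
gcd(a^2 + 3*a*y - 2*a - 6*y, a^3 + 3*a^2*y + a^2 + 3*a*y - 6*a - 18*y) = a^2 + 3*a*y - 2*a - 6*y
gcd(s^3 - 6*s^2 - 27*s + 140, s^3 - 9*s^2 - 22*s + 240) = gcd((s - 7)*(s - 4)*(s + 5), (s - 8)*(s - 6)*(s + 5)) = s + 5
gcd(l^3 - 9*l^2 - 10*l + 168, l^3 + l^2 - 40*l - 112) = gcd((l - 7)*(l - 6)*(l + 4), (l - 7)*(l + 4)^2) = l^2 - 3*l - 28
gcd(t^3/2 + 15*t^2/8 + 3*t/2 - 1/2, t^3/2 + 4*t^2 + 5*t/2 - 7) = t + 2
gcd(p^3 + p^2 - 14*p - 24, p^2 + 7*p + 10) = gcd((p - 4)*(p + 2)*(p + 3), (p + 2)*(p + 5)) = p + 2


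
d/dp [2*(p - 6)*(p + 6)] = 4*p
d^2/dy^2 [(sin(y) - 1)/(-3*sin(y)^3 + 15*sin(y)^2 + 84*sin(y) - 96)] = 2*(2*sin(y)^4 - 6*sin(y)^3 + 69*sin(y)^2 - 52*sin(y) - 48)/(3*(sin(y) - 8)^3*(sin(y) + 4)^3)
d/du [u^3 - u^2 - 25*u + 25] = 3*u^2 - 2*u - 25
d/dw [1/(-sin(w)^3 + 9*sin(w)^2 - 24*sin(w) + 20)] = 3*(sin(w) - 4)*cos(w)/((sin(w) - 5)^2*(sin(w) - 2)^3)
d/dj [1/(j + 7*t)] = -1/(j + 7*t)^2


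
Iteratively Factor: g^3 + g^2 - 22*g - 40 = (g - 5)*(g^2 + 6*g + 8) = (g - 5)*(g + 2)*(g + 4)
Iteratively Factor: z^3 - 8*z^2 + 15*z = (z)*(z^2 - 8*z + 15) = z*(z - 5)*(z - 3)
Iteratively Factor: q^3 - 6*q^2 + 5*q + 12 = (q + 1)*(q^2 - 7*q + 12) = (q - 3)*(q + 1)*(q - 4)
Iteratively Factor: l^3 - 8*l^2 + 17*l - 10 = (l - 5)*(l^2 - 3*l + 2) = (l - 5)*(l - 2)*(l - 1)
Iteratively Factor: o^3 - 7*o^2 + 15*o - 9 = (o - 1)*(o^2 - 6*o + 9) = (o - 3)*(o - 1)*(o - 3)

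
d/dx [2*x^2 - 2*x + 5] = 4*x - 2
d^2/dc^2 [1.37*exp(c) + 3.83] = 1.37*exp(c)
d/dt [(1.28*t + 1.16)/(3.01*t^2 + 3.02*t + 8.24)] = (-3.8528*t^2 - 6.9832*t + 7.044)/(9.0601*t^4 + 18.1804*t^3 + 58.7252*t^2 + 49.7696*t + 67.8976)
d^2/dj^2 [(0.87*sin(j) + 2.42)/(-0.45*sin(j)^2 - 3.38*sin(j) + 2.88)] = (0.176175*sin(j)^5 + 0.63693*sin(j)^4 + 17.45523*sin(j)^3 + 45.720956*sin(j)^2 + 1.923336*sin(j) - 78.504592)/(0.45*sin(j)^2 + 3.38*sin(j) - 2.88)^3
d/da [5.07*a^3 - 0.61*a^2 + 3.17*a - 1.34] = 15.21*a^2 - 1.22*a + 3.17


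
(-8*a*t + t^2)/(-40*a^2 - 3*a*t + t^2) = t/(5*a + t)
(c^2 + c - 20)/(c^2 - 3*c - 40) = (c - 4)/(c - 8)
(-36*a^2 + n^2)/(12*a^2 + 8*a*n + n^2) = (-6*a + n)/(2*a + n)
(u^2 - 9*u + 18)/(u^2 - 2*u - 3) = (u - 6)/(u + 1)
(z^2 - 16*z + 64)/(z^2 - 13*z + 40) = (z - 8)/(z - 5)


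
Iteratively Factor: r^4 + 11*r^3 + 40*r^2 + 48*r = (r + 4)*(r^3 + 7*r^2 + 12*r) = (r + 3)*(r + 4)*(r^2 + 4*r) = (r + 3)*(r + 4)^2*(r)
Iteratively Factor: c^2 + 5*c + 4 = (c + 1)*(c + 4)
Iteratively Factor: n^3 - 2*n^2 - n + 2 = (n + 1)*(n^2 - 3*n + 2) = (n - 1)*(n + 1)*(n - 2)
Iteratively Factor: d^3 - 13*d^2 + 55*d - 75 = (d - 5)*(d^2 - 8*d + 15) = (d - 5)^2*(d - 3)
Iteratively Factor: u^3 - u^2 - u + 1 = (u - 1)*(u^2 - 1) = (u - 1)^2*(u + 1)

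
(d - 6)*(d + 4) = d^2 - 2*d - 24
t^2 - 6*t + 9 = (t - 3)^2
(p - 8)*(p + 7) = p^2 - p - 56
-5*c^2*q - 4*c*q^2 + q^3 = q*(-5*c + q)*(c + q)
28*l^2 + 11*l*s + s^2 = (4*l + s)*(7*l + s)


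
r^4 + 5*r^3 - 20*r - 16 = (r - 2)*(r + 1)*(r + 2)*(r + 4)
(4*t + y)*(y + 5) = 4*t*y + 20*t + y^2 + 5*y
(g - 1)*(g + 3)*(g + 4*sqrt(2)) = g^3 + 2*g^2 + 4*sqrt(2)*g^2 - 3*g + 8*sqrt(2)*g - 12*sqrt(2)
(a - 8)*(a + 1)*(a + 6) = a^3 - a^2 - 50*a - 48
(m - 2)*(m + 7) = m^2 + 5*m - 14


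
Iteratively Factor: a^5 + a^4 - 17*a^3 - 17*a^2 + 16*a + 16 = (a - 4)*(a^4 + 5*a^3 + 3*a^2 - 5*a - 4) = (a - 4)*(a - 1)*(a^3 + 6*a^2 + 9*a + 4) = (a - 4)*(a - 1)*(a + 1)*(a^2 + 5*a + 4) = (a - 4)*(a - 1)*(a + 1)^2*(a + 4)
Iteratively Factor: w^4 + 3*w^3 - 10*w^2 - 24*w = (w)*(w^3 + 3*w^2 - 10*w - 24) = w*(w + 4)*(w^2 - w - 6) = w*(w + 2)*(w + 4)*(w - 3)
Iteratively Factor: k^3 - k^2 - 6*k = (k - 3)*(k^2 + 2*k) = (k - 3)*(k + 2)*(k)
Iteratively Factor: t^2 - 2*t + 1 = (t - 1)*(t - 1)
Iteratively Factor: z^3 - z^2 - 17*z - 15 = (z + 1)*(z^2 - 2*z - 15) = (z - 5)*(z + 1)*(z + 3)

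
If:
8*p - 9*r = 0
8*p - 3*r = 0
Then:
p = 0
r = 0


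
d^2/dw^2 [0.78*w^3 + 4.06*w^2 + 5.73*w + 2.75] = 4.68*w + 8.12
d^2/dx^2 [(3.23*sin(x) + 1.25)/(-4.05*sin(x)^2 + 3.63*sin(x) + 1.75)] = (-52.980075*sin(x)^5 - 129.498345*sin(x)^4 + 23.735025*sin(x)^3 + 91.6287*sin(x)^2 + 25.14325*sin(x) + 9.62385000000006)/(-4.05*sin(x)^2 + 3.63*sin(x) + 1.75)^3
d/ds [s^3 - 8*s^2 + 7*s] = 3*s^2 - 16*s + 7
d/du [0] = 0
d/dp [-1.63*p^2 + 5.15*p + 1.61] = 5.15 - 3.26*p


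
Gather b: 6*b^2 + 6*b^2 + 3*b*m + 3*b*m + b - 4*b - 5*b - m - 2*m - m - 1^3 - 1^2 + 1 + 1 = 12*b^2 + b*(6*m - 8) - 4*m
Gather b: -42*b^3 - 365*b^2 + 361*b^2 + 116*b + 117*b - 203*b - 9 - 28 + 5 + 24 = -42*b^3 - 4*b^2 + 30*b - 8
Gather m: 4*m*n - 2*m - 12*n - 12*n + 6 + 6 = m*(4*n - 2) - 24*n + 12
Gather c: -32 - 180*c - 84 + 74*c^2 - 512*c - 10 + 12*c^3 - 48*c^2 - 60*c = 12*c^3 + 26*c^2 - 752*c - 126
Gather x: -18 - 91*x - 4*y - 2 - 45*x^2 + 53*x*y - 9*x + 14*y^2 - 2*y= -45*x^2 + x*(53*y - 100) + 14*y^2 - 6*y - 20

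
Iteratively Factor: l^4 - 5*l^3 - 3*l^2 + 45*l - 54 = (l - 3)*(l^3 - 2*l^2 - 9*l + 18) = (l - 3)*(l + 3)*(l^2 - 5*l + 6) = (l - 3)^2*(l + 3)*(l - 2)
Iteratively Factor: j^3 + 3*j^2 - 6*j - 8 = (j - 2)*(j^2 + 5*j + 4) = (j - 2)*(j + 1)*(j + 4)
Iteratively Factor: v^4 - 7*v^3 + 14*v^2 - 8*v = (v)*(v^3 - 7*v^2 + 14*v - 8) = v*(v - 1)*(v^2 - 6*v + 8) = v*(v - 4)*(v - 1)*(v - 2)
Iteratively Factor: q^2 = (q)*(q)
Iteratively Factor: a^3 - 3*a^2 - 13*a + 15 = (a - 1)*(a^2 - 2*a - 15) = (a - 1)*(a + 3)*(a - 5)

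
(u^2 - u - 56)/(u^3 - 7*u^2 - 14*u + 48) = (u + 7)/(u^2 + u - 6)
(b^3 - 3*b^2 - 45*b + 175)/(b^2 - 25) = (b^2 + 2*b - 35)/(b + 5)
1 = 1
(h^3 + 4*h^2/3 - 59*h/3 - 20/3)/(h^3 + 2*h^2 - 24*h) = (3*h^2 + 16*h + 5)/(3*h*(h + 6))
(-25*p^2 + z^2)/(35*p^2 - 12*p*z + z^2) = (5*p + z)/(-7*p + z)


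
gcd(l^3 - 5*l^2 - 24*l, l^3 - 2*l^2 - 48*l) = l^2 - 8*l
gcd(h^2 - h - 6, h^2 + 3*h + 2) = h + 2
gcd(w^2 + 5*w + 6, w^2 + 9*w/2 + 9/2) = w + 3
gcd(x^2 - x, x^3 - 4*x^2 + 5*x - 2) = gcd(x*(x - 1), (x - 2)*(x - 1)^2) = x - 1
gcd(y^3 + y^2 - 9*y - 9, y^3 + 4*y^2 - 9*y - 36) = y^2 - 9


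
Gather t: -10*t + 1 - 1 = -10*t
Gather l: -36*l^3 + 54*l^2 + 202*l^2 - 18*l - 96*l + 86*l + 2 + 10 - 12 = -36*l^3 + 256*l^2 - 28*l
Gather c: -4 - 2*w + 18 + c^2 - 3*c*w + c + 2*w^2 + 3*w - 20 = c^2 + c*(1 - 3*w) + 2*w^2 + w - 6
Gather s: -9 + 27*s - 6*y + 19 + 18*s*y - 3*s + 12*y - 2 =s*(18*y + 24) + 6*y + 8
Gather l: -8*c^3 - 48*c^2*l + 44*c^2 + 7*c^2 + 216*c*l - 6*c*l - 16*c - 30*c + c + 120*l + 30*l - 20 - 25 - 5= -8*c^3 + 51*c^2 - 45*c + l*(-48*c^2 + 210*c + 150) - 50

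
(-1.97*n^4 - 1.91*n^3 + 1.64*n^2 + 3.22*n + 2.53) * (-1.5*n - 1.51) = 2.955*n^5 + 5.8397*n^4 + 0.4241*n^3 - 7.3064*n^2 - 8.6572*n - 3.8203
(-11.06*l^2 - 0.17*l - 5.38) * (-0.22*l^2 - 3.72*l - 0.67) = 2.4332*l^4 + 41.1806*l^3 + 9.2262*l^2 + 20.1275*l + 3.6046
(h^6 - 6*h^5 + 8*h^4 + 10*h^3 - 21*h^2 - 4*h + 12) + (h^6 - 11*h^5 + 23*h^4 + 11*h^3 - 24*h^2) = 2*h^6 - 17*h^5 + 31*h^4 + 21*h^3 - 45*h^2 - 4*h + 12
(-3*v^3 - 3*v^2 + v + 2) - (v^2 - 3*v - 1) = -3*v^3 - 4*v^2 + 4*v + 3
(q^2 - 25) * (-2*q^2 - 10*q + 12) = -2*q^4 - 10*q^3 + 62*q^2 + 250*q - 300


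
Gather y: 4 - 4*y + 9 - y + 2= 15 - 5*y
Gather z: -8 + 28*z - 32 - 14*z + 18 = 14*z - 22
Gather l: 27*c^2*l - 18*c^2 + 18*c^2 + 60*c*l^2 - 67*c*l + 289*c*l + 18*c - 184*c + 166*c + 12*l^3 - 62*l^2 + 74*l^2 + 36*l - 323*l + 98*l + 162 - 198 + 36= 12*l^3 + l^2*(60*c + 12) + l*(27*c^2 + 222*c - 189)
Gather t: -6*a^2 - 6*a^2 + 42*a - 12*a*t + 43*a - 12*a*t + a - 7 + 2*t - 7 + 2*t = -12*a^2 + 86*a + t*(4 - 24*a) - 14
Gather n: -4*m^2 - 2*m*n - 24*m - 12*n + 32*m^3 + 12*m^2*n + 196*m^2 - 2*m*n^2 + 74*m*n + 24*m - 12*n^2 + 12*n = 32*m^3 + 192*m^2 + n^2*(-2*m - 12) + n*(12*m^2 + 72*m)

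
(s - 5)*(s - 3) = s^2 - 8*s + 15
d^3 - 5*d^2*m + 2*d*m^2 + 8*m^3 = (d - 4*m)*(d - 2*m)*(d + m)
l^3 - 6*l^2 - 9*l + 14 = (l - 7)*(l - 1)*(l + 2)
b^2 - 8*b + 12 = (b - 6)*(b - 2)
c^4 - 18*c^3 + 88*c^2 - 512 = (c - 8)^2*(c - 4)*(c + 2)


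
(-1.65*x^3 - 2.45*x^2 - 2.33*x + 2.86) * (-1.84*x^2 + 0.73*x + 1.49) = 3.036*x^5 + 3.3035*x^4 + 0.0402000000000005*x^3 - 10.6138*x^2 - 1.3839*x + 4.2614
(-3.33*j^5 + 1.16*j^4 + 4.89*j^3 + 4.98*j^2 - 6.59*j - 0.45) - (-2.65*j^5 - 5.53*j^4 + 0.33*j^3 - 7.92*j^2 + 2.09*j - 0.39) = -0.68*j^5 + 6.69*j^4 + 4.56*j^3 + 12.9*j^2 - 8.68*j - 0.06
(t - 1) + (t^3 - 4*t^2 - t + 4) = t^3 - 4*t^2 + 3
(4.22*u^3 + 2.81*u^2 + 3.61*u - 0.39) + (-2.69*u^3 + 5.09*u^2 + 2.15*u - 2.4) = 1.53*u^3 + 7.9*u^2 + 5.76*u - 2.79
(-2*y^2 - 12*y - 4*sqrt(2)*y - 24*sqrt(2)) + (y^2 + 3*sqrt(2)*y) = -y^2 - 12*y - sqrt(2)*y - 24*sqrt(2)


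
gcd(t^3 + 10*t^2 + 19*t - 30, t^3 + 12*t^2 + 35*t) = t + 5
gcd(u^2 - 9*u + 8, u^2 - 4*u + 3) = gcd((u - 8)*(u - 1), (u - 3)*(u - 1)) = u - 1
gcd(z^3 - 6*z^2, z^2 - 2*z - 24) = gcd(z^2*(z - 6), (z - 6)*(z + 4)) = z - 6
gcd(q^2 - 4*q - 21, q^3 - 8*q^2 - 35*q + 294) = q - 7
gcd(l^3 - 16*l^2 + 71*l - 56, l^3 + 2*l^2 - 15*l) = 1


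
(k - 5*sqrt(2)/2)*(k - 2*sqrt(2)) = k^2 - 9*sqrt(2)*k/2 + 10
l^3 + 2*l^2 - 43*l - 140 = (l - 7)*(l + 4)*(l + 5)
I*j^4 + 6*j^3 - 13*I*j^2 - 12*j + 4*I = (j - 2*I)^2*(j - I)*(I*j + 1)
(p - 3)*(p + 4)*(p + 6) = p^3 + 7*p^2 - 6*p - 72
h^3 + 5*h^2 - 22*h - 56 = (h - 4)*(h + 2)*(h + 7)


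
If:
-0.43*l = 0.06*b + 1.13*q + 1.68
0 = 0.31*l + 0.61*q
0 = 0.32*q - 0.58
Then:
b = -36.58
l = -3.57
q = 1.81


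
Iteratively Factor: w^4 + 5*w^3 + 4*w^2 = (w + 1)*(w^3 + 4*w^2) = w*(w + 1)*(w^2 + 4*w) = w*(w + 1)*(w + 4)*(w)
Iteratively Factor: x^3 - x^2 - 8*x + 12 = (x + 3)*(x^2 - 4*x + 4) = (x - 2)*(x + 3)*(x - 2)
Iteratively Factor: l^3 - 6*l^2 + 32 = (l - 4)*(l^2 - 2*l - 8) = (l - 4)*(l + 2)*(l - 4)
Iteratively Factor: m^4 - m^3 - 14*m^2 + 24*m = (m - 3)*(m^3 + 2*m^2 - 8*m) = m*(m - 3)*(m^2 + 2*m - 8) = m*(m - 3)*(m + 4)*(m - 2)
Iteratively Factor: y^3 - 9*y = (y)*(y^2 - 9) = y*(y - 3)*(y + 3)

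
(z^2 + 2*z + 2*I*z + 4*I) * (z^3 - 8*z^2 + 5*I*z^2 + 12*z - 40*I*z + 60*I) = z^5 - 6*z^4 + 7*I*z^4 - 14*z^3 - 42*I*z^3 + 84*z^2 - 28*I*z^2 + 40*z + 168*I*z - 240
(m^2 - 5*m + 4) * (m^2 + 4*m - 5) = m^4 - m^3 - 21*m^2 + 41*m - 20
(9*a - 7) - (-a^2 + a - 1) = a^2 + 8*a - 6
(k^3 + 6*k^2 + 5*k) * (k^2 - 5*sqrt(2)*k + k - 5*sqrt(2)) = k^5 - 5*sqrt(2)*k^4 + 7*k^4 - 35*sqrt(2)*k^3 + 11*k^3 - 55*sqrt(2)*k^2 + 5*k^2 - 25*sqrt(2)*k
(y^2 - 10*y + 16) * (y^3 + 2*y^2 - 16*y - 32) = y^5 - 8*y^4 - 20*y^3 + 160*y^2 + 64*y - 512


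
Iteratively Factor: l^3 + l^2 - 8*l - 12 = (l - 3)*(l^2 + 4*l + 4) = (l - 3)*(l + 2)*(l + 2)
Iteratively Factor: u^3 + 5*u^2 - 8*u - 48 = (u - 3)*(u^2 + 8*u + 16) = (u - 3)*(u + 4)*(u + 4)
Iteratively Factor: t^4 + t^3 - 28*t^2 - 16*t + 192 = (t + 4)*(t^3 - 3*t^2 - 16*t + 48) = (t - 3)*(t + 4)*(t^2 - 16) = (t - 4)*(t - 3)*(t + 4)*(t + 4)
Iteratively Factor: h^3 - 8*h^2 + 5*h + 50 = (h - 5)*(h^2 - 3*h - 10) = (h - 5)*(h + 2)*(h - 5)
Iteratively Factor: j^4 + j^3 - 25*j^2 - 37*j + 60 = (j + 4)*(j^3 - 3*j^2 - 13*j + 15) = (j + 3)*(j + 4)*(j^2 - 6*j + 5) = (j - 1)*(j + 3)*(j + 4)*(j - 5)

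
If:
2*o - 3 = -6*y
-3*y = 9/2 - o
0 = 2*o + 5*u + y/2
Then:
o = 3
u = -23/20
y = -1/2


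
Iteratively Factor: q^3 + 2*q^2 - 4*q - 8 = (q + 2)*(q^2 - 4) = (q - 2)*(q + 2)*(q + 2)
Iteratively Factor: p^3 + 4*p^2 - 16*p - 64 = (p - 4)*(p^2 + 8*p + 16) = (p - 4)*(p + 4)*(p + 4)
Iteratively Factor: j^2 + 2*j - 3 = (j - 1)*(j + 3)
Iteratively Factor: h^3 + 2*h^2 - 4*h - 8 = (h + 2)*(h^2 - 4) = (h - 2)*(h + 2)*(h + 2)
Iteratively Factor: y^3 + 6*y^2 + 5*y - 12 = (y + 3)*(y^2 + 3*y - 4) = (y + 3)*(y + 4)*(y - 1)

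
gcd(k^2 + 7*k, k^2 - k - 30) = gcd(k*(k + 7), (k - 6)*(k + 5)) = 1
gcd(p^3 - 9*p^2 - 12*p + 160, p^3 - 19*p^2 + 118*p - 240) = p^2 - 13*p + 40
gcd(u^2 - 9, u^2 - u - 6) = u - 3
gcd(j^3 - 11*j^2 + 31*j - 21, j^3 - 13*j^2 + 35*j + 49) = j - 7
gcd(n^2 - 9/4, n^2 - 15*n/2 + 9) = n - 3/2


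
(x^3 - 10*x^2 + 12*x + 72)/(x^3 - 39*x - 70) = (x^2 - 12*x + 36)/(x^2 - 2*x - 35)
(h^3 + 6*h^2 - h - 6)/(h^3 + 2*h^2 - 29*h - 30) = (h - 1)/(h - 5)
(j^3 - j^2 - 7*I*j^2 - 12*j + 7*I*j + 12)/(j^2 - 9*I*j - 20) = (j^2 - j*(1 + 3*I) + 3*I)/(j - 5*I)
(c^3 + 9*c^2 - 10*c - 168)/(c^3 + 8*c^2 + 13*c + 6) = (c^2 + 3*c - 28)/(c^2 + 2*c + 1)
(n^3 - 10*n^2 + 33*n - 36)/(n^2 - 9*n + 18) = (n^2 - 7*n + 12)/(n - 6)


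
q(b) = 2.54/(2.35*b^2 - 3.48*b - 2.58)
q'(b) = 2.54*(3.48 - 4.7*b)/(2.35*b^2 - 3.48*b - 2.58)^2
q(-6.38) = 0.02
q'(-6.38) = 0.01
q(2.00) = -18.14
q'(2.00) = -767.18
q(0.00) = -0.98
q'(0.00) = 1.33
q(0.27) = -0.76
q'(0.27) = 0.50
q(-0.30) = -1.92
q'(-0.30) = 7.08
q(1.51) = -1.03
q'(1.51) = -1.50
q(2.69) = 0.50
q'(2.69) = -0.91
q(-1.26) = 0.46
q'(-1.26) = 0.78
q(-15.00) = 0.00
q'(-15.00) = 0.00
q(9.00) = 0.02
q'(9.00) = -0.00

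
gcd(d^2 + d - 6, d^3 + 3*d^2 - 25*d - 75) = d + 3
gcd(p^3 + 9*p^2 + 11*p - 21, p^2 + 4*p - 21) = p + 7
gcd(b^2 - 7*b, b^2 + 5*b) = b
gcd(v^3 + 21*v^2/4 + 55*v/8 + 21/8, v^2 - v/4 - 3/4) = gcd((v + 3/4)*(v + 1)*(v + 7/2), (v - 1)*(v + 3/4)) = v + 3/4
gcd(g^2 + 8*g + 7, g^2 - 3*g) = 1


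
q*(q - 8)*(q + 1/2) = q^3 - 15*q^2/2 - 4*q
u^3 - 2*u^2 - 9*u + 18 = (u - 3)*(u - 2)*(u + 3)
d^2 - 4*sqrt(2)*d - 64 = (d - 8*sqrt(2))*(d + 4*sqrt(2))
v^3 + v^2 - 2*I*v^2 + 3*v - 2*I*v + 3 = (v + 1)*(v - 3*I)*(v + I)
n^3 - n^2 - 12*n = n*(n - 4)*(n + 3)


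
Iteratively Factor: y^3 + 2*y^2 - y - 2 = (y + 1)*(y^2 + y - 2) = (y - 1)*(y + 1)*(y + 2)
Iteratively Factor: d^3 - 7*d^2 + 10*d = (d)*(d^2 - 7*d + 10) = d*(d - 2)*(d - 5)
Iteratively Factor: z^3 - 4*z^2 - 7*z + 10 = (z - 5)*(z^2 + z - 2) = (z - 5)*(z + 2)*(z - 1)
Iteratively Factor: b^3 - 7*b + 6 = (b - 1)*(b^2 + b - 6) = (b - 2)*(b - 1)*(b + 3)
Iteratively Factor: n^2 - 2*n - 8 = (n - 4)*(n + 2)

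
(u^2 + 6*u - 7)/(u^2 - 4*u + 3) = (u + 7)/(u - 3)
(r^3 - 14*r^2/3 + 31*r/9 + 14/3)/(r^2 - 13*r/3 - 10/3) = (r^2 - 16*r/3 + 7)/(r - 5)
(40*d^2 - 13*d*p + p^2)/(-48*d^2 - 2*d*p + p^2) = (-5*d + p)/(6*d + p)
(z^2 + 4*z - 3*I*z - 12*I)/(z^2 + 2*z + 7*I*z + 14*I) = (z^2 + z*(4 - 3*I) - 12*I)/(z^2 + z*(2 + 7*I) + 14*I)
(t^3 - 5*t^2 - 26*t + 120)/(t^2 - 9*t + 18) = (t^2 + t - 20)/(t - 3)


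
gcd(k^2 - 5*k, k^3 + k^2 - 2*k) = k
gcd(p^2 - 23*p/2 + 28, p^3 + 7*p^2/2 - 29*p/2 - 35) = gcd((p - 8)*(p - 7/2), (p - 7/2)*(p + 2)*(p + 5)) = p - 7/2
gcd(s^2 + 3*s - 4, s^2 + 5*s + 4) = s + 4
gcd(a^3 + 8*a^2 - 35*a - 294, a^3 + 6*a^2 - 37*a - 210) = a^2 + a - 42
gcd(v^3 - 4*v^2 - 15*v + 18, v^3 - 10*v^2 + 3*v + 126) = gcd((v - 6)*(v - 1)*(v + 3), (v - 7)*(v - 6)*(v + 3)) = v^2 - 3*v - 18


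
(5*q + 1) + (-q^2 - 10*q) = -q^2 - 5*q + 1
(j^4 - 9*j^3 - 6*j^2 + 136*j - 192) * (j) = j^5 - 9*j^4 - 6*j^3 + 136*j^2 - 192*j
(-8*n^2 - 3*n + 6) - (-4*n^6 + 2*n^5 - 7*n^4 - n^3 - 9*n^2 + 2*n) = 4*n^6 - 2*n^5 + 7*n^4 + n^3 + n^2 - 5*n + 6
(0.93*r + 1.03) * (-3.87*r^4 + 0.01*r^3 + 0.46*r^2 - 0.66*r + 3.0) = -3.5991*r^5 - 3.9768*r^4 + 0.4381*r^3 - 0.14*r^2 + 2.1102*r + 3.09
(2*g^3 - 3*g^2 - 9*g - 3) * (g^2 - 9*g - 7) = 2*g^5 - 21*g^4 + 4*g^3 + 99*g^2 + 90*g + 21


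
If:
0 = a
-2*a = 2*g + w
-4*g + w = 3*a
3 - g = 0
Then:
No Solution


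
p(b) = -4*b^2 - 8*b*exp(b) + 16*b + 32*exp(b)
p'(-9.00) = 88.01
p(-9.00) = -467.99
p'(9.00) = -389004.03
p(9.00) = -324303.36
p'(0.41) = 43.94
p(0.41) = 49.16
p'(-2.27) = 38.52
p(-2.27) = -51.75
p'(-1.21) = 35.72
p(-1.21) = -12.79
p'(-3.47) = 45.37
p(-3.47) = -101.82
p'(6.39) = -16194.75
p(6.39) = -11453.87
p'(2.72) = 28.24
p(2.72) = 169.37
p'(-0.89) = 35.90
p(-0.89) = -1.34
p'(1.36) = 56.24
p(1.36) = 96.65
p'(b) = -8*b*exp(b) - 8*b + 24*exp(b) + 16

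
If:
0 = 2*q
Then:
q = 0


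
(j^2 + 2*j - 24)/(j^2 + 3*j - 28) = (j + 6)/(j + 7)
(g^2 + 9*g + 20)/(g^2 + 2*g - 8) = (g + 5)/(g - 2)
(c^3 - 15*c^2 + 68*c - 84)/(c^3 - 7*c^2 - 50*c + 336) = (c^2 - 9*c + 14)/(c^2 - c - 56)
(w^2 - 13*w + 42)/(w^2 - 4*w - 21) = (w - 6)/(w + 3)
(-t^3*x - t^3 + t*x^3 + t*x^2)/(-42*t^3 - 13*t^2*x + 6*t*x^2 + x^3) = t*(t^2*x + t^2 - x^3 - x^2)/(42*t^3 + 13*t^2*x - 6*t*x^2 - x^3)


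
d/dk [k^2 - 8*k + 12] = 2*k - 8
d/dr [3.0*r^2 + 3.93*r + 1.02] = 6.0*r + 3.93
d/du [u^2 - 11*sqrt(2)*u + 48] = 2*u - 11*sqrt(2)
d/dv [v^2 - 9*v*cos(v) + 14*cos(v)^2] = 9*v*sin(v) + 2*v - 14*sin(2*v) - 9*cos(v)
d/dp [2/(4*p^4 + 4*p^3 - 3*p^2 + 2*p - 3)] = 4*(-8*p^3 - 6*p^2 + 3*p - 1)/(4*p^4 + 4*p^3 - 3*p^2 + 2*p - 3)^2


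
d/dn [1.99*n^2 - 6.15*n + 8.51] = 3.98*n - 6.15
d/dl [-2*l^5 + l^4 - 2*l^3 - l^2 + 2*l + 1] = -10*l^4 + 4*l^3 - 6*l^2 - 2*l + 2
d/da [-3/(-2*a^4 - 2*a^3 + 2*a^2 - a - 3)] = 3*(-8*a^3 - 6*a^2 + 4*a - 1)/(2*a^4 + 2*a^3 - 2*a^2 + a + 3)^2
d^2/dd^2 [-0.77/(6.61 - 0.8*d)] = 0.9856/(0.8*d - 6.61)^3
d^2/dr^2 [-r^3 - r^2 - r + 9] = -6*r - 2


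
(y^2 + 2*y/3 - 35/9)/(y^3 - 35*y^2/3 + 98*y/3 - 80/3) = (y + 7/3)/(y^2 - 10*y + 16)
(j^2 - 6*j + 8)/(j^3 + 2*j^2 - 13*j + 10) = (j - 4)/(j^2 + 4*j - 5)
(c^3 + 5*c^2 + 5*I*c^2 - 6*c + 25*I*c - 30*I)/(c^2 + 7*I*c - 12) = (c^3 + 5*c^2*(1 + I) + c*(-6 + 25*I) - 30*I)/(c^2 + 7*I*c - 12)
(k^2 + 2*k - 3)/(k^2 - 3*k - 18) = (k - 1)/(k - 6)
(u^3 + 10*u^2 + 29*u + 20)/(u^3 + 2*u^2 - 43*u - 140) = (u + 1)/(u - 7)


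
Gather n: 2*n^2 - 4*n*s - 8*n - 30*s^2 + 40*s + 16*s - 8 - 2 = 2*n^2 + n*(-4*s - 8) - 30*s^2 + 56*s - 10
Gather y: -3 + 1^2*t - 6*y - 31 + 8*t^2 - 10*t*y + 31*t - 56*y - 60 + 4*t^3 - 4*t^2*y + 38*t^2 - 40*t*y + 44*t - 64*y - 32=4*t^3 + 46*t^2 + 76*t + y*(-4*t^2 - 50*t - 126) - 126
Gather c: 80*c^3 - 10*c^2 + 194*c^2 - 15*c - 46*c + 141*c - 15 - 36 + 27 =80*c^3 + 184*c^2 + 80*c - 24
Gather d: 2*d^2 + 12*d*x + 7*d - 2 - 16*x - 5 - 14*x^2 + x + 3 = 2*d^2 + d*(12*x + 7) - 14*x^2 - 15*x - 4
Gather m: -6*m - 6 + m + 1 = -5*m - 5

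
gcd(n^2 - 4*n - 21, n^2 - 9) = n + 3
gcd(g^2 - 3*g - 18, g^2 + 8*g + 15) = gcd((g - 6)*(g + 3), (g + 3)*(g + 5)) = g + 3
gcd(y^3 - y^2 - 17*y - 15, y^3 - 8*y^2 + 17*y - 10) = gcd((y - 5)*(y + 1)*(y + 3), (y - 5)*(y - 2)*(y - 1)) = y - 5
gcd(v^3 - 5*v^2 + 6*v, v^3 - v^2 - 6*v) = v^2 - 3*v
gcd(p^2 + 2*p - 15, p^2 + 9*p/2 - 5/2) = p + 5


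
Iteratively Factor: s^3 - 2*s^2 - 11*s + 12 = (s - 1)*(s^2 - s - 12) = (s - 4)*(s - 1)*(s + 3)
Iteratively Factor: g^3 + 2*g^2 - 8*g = (g)*(g^2 + 2*g - 8) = g*(g - 2)*(g + 4)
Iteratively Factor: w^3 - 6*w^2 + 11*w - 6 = (w - 2)*(w^2 - 4*w + 3) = (w - 2)*(w - 1)*(w - 3)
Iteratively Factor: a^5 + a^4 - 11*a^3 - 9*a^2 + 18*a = (a + 2)*(a^4 - a^3 - 9*a^2 + 9*a) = (a - 3)*(a + 2)*(a^3 + 2*a^2 - 3*a) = (a - 3)*(a + 2)*(a + 3)*(a^2 - a) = (a - 3)*(a - 1)*(a + 2)*(a + 3)*(a)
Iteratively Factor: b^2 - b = (b - 1)*(b)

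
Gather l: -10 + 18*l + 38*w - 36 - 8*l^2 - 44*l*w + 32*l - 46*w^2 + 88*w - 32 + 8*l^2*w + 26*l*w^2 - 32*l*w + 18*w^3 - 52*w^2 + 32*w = l^2*(8*w - 8) + l*(26*w^2 - 76*w + 50) + 18*w^3 - 98*w^2 + 158*w - 78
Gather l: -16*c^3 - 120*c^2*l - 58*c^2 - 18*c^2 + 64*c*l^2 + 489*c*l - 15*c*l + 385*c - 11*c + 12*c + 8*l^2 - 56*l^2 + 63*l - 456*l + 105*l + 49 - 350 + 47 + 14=-16*c^3 - 76*c^2 + 386*c + l^2*(64*c - 48) + l*(-120*c^2 + 474*c - 288) - 240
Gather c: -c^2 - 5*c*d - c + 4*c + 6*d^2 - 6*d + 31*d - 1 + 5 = -c^2 + c*(3 - 5*d) + 6*d^2 + 25*d + 4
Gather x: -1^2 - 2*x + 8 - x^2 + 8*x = -x^2 + 6*x + 7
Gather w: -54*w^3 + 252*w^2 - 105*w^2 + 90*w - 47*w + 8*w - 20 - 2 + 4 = -54*w^3 + 147*w^2 + 51*w - 18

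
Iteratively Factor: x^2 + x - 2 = (x - 1)*(x + 2)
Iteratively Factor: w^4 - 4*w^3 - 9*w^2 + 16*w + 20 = (w + 2)*(w^3 - 6*w^2 + 3*w + 10) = (w - 2)*(w + 2)*(w^2 - 4*w - 5) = (w - 2)*(w + 1)*(w + 2)*(w - 5)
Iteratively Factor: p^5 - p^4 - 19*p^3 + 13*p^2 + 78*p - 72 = (p + 3)*(p^4 - 4*p^3 - 7*p^2 + 34*p - 24) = (p + 3)^2*(p^3 - 7*p^2 + 14*p - 8) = (p - 2)*(p + 3)^2*(p^2 - 5*p + 4) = (p - 2)*(p - 1)*(p + 3)^2*(p - 4)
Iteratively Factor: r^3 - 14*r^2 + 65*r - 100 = (r - 4)*(r^2 - 10*r + 25) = (r - 5)*(r - 4)*(r - 5)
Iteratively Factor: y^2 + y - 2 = (y - 1)*(y + 2)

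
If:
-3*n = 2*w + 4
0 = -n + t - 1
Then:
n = -2*w/3 - 4/3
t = -2*w/3 - 1/3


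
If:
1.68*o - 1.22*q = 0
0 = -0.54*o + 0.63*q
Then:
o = 0.00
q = 0.00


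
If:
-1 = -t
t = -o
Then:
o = -1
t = 1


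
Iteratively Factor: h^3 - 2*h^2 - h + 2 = (h + 1)*(h^2 - 3*h + 2) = (h - 2)*(h + 1)*(h - 1)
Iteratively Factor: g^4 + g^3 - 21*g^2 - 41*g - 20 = (g + 4)*(g^3 - 3*g^2 - 9*g - 5) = (g + 1)*(g + 4)*(g^2 - 4*g - 5) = (g - 5)*(g + 1)*(g + 4)*(g + 1)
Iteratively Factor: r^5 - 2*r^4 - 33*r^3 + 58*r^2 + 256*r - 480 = (r + 4)*(r^4 - 6*r^3 - 9*r^2 + 94*r - 120) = (r + 4)^2*(r^3 - 10*r^2 + 31*r - 30) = (r - 2)*(r + 4)^2*(r^2 - 8*r + 15) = (r - 5)*(r - 2)*(r + 4)^2*(r - 3)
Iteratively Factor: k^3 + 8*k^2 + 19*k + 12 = (k + 3)*(k^2 + 5*k + 4) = (k + 1)*(k + 3)*(k + 4)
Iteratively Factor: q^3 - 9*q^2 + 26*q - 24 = (q - 3)*(q^2 - 6*q + 8) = (q - 3)*(q - 2)*(q - 4)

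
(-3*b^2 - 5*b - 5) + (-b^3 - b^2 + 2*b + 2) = -b^3 - 4*b^2 - 3*b - 3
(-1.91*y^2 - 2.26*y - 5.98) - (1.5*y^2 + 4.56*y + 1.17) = -3.41*y^2 - 6.82*y - 7.15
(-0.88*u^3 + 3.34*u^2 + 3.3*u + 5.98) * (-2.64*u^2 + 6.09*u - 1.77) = 2.3232*u^5 - 14.1768*u^4 + 13.1862*u^3 - 1.602*u^2 + 30.5772*u - 10.5846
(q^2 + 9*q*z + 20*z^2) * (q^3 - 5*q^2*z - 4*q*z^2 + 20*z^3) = q^5 + 4*q^4*z - 29*q^3*z^2 - 116*q^2*z^3 + 100*q*z^4 + 400*z^5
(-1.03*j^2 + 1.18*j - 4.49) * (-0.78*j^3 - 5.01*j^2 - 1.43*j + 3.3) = 0.8034*j^5 + 4.2399*j^4 - 0.936699999999999*j^3 + 17.4085*j^2 + 10.3147*j - 14.817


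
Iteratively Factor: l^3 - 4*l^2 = (l)*(l^2 - 4*l) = l^2*(l - 4)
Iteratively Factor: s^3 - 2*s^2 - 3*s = (s + 1)*(s^2 - 3*s) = (s - 3)*(s + 1)*(s)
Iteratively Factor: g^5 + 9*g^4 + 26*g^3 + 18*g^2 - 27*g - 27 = (g + 3)*(g^4 + 6*g^3 + 8*g^2 - 6*g - 9) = (g + 1)*(g + 3)*(g^3 + 5*g^2 + 3*g - 9) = (g + 1)*(g + 3)^2*(g^2 + 2*g - 3) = (g - 1)*(g + 1)*(g + 3)^2*(g + 3)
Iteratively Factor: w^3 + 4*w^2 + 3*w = (w + 1)*(w^2 + 3*w) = w*(w + 1)*(w + 3)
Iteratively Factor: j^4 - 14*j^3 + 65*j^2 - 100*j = (j - 5)*(j^3 - 9*j^2 + 20*j) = (j - 5)*(j - 4)*(j^2 - 5*j) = (j - 5)^2*(j - 4)*(j)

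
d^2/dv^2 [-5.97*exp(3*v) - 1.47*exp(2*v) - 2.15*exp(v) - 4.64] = (-53.73*exp(2*v) - 5.88*exp(v) - 2.15)*exp(v)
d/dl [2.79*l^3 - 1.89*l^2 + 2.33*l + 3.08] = 8.37*l^2 - 3.78*l + 2.33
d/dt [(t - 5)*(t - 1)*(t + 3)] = 3*t^2 - 6*t - 13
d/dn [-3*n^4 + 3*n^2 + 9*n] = -12*n^3 + 6*n + 9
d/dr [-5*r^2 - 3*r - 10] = -10*r - 3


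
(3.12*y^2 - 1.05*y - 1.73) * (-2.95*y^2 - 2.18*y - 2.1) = -9.204*y^4 - 3.7041*y^3 + 0.8405*y^2 + 5.9764*y + 3.633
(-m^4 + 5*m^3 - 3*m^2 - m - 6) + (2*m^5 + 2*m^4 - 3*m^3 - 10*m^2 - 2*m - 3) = 2*m^5 + m^4 + 2*m^3 - 13*m^2 - 3*m - 9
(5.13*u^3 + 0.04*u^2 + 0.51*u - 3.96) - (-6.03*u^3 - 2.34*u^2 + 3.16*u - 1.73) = 11.16*u^3 + 2.38*u^2 - 2.65*u - 2.23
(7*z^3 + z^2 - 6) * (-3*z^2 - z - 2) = -21*z^5 - 10*z^4 - 15*z^3 + 16*z^2 + 6*z + 12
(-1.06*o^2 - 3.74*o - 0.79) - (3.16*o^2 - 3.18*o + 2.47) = -4.22*o^2 - 0.56*o - 3.26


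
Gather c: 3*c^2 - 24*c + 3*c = 3*c^2 - 21*c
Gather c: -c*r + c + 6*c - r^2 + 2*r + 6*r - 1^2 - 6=c*(7 - r) - r^2 + 8*r - 7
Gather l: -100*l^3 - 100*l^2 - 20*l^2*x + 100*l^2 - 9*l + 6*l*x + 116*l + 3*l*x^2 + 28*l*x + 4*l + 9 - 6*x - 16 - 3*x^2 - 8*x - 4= -100*l^3 - 20*l^2*x + l*(3*x^2 + 34*x + 111) - 3*x^2 - 14*x - 11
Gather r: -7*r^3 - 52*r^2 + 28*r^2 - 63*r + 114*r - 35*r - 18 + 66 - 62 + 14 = -7*r^3 - 24*r^2 + 16*r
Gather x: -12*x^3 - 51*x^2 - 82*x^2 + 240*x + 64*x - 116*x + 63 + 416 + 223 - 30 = -12*x^3 - 133*x^2 + 188*x + 672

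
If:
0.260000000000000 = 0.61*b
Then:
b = 0.43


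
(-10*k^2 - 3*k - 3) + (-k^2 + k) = -11*k^2 - 2*k - 3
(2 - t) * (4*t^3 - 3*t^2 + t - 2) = -4*t^4 + 11*t^3 - 7*t^2 + 4*t - 4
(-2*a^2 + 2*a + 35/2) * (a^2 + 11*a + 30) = -2*a^4 - 20*a^3 - 41*a^2/2 + 505*a/2 + 525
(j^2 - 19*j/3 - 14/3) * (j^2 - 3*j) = j^4 - 28*j^3/3 + 43*j^2/3 + 14*j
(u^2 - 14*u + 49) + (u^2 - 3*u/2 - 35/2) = 2*u^2 - 31*u/2 + 63/2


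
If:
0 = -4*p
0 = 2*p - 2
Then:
No Solution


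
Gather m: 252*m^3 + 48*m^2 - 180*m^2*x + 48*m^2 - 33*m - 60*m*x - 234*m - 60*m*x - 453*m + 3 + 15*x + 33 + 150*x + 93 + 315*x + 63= 252*m^3 + m^2*(96 - 180*x) + m*(-120*x - 720) + 480*x + 192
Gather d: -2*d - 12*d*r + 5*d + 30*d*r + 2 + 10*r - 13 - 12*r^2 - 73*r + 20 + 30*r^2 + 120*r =d*(18*r + 3) + 18*r^2 + 57*r + 9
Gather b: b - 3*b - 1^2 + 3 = 2 - 2*b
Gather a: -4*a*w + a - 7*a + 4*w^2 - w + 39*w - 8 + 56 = a*(-4*w - 6) + 4*w^2 + 38*w + 48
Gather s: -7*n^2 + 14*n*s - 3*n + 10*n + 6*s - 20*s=-7*n^2 + 7*n + s*(14*n - 14)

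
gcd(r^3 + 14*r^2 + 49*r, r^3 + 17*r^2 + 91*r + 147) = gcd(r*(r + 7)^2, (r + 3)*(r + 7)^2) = r^2 + 14*r + 49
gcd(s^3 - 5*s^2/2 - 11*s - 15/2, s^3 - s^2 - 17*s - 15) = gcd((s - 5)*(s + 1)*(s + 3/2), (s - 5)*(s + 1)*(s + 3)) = s^2 - 4*s - 5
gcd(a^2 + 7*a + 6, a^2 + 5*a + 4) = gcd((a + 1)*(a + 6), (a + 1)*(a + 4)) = a + 1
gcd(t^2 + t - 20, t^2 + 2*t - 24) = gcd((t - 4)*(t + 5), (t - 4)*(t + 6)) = t - 4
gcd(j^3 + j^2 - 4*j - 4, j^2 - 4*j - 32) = 1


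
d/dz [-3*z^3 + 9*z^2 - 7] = 9*z*(2 - z)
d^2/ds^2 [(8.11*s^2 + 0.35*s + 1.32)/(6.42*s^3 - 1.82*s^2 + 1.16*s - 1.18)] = (668.530007999999*s^6 + 86.5544400000001*s^5 + 265.949784*s^4 + 644.7084*s^3 + 12.531336*s^2 + 38.768088*s + 21.425608)/(264.609288*s^9 - 225.041544*s^8 + 207.229896*s^7 - 233.258048*s^6 + 120.16896*s^5 - 71.799048*s^4 + 43.325816*s^3 - 12.365928*s^2 + 4.845552*s - 1.643032)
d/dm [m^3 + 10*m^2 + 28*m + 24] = 3*m^2 + 20*m + 28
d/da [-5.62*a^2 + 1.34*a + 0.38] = 1.34 - 11.24*a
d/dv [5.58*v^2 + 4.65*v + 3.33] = 11.16*v + 4.65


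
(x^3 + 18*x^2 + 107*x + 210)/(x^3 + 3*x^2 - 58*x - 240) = (x + 7)/(x - 8)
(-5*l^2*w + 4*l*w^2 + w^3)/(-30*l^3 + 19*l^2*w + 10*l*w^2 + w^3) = w/(6*l + w)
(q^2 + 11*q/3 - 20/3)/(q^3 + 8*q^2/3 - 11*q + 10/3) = (3*q - 4)/(3*q^2 - 7*q + 2)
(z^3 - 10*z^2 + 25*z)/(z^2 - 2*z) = (z^2 - 10*z + 25)/(z - 2)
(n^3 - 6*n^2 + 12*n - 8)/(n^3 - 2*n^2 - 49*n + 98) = (n^2 - 4*n + 4)/(n^2 - 49)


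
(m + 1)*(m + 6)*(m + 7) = m^3 + 14*m^2 + 55*m + 42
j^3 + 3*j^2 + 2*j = j*(j + 1)*(j + 2)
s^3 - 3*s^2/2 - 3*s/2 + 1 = (s - 2)*(s - 1/2)*(s + 1)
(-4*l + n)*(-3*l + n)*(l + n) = 12*l^3 + 5*l^2*n - 6*l*n^2 + n^3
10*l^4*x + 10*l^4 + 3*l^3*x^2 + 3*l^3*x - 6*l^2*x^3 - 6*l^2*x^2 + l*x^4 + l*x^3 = (-5*l + x)*(-2*l + x)*(l + x)*(l*x + l)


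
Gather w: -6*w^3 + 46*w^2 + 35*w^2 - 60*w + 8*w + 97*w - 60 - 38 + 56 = -6*w^3 + 81*w^2 + 45*w - 42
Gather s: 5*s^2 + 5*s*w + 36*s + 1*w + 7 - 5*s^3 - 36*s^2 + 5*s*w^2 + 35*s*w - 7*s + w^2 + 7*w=-5*s^3 - 31*s^2 + s*(5*w^2 + 40*w + 29) + w^2 + 8*w + 7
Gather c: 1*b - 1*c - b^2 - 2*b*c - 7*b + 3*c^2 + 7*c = -b^2 - 6*b + 3*c^2 + c*(6 - 2*b)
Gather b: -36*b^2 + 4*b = -36*b^2 + 4*b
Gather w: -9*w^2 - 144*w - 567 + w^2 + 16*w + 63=-8*w^2 - 128*w - 504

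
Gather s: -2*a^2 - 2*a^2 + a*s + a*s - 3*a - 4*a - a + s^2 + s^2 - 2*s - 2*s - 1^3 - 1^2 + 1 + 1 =-4*a^2 - 8*a + 2*s^2 + s*(2*a - 4)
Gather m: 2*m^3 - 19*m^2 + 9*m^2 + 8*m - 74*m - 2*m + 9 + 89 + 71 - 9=2*m^3 - 10*m^2 - 68*m + 160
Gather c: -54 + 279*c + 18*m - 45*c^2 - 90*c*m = -45*c^2 + c*(279 - 90*m) + 18*m - 54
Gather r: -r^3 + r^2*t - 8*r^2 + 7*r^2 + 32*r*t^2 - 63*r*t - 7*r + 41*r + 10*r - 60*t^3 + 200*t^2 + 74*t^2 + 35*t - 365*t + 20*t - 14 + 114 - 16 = -r^3 + r^2*(t - 1) + r*(32*t^2 - 63*t + 44) - 60*t^3 + 274*t^2 - 310*t + 84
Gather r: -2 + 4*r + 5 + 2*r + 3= 6*r + 6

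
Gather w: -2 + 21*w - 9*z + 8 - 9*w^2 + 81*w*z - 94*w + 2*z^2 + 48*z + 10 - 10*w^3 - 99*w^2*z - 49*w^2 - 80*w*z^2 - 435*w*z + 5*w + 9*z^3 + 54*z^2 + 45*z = -10*w^3 + w^2*(-99*z - 58) + w*(-80*z^2 - 354*z - 68) + 9*z^3 + 56*z^2 + 84*z + 16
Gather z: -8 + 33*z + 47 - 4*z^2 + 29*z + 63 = -4*z^2 + 62*z + 102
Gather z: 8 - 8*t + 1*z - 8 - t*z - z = -t*z - 8*t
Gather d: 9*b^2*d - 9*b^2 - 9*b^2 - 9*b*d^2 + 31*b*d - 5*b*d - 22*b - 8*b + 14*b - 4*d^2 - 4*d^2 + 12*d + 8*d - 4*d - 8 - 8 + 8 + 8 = -18*b^2 - 16*b + d^2*(-9*b - 8) + d*(9*b^2 + 26*b + 16)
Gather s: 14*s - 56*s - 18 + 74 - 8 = 48 - 42*s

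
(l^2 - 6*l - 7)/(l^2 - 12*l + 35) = (l + 1)/(l - 5)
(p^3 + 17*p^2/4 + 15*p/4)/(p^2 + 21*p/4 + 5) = p*(p + 3)/(p + 4)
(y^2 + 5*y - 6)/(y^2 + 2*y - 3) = (y + 6)/(y + 3)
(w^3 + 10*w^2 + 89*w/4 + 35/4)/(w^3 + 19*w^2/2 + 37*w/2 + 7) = (w + 5/2)/(w + 2)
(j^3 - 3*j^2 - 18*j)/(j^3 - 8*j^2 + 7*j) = (j^2 - 3*j - 18)/(j^2 - 8*j + 7)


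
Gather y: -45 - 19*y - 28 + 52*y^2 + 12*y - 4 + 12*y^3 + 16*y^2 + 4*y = 12*y^3 + 68*y^2 - 3*y - 77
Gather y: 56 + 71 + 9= 136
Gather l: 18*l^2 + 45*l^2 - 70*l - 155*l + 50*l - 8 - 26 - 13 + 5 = 63*l^2 - 175*l - 42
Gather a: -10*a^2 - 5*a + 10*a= -10*a^2 + 5*a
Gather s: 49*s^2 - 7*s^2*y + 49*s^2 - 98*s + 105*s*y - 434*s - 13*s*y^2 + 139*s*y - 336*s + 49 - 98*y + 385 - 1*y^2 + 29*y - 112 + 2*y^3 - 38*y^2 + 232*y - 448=s^2*(98 - 7*y) + s*(-13*y^2 + 244*y - 868) + 2*y^3 - 39*y^2 + 163*y - 126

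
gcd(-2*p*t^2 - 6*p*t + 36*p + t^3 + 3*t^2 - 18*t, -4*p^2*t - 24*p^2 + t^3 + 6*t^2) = 2*p*t + 12*p - t^2 - 6*t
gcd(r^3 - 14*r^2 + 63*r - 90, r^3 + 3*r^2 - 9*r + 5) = 1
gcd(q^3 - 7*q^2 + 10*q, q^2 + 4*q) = q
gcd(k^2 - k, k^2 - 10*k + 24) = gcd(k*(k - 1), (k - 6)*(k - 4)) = 1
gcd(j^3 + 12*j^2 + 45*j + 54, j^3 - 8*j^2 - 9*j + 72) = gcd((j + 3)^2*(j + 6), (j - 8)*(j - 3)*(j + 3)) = j + 3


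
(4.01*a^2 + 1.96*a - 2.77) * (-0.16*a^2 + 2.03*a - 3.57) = -0.6416*a^4 + 7.8267*a^3 - 9.8937*a^2 - 12.6203*a + 9.8889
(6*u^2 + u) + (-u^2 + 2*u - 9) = 5*u^2 + 3*u - 9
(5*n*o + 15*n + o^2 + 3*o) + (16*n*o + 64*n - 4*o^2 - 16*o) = 21*n*o + 79*n - 3*o^2 - 13*o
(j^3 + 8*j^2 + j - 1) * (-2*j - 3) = -2*j^4 - 19*j^3 - 26*j^2 - j + 3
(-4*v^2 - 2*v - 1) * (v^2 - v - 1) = -4*v^4 + 2*v^3 + 5*v^2 + 3*v + 1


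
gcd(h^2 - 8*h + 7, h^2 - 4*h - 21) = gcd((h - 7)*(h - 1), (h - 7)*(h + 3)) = h - 7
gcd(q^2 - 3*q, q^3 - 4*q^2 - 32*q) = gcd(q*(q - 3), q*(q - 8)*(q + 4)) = q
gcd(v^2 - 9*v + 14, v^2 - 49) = v - 7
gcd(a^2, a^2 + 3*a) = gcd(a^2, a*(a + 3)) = a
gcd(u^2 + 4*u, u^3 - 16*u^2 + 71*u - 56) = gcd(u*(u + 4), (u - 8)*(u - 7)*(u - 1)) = 1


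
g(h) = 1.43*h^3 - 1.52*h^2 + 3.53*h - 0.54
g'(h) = 4.29*h^2 - 3.04*h + 3.53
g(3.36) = 48.40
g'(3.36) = 41.75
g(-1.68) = -17.54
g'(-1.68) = 20.75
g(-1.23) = -9.84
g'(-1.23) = 13.76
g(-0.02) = -0.61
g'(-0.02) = 3.59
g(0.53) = 1.12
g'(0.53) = 3.12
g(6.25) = 311.27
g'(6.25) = 152.11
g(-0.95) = -6.49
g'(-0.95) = 10.29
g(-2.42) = -38.25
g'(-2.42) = 36.01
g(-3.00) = -63.42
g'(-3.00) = 51.26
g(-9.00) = -1197.90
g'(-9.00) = 378.38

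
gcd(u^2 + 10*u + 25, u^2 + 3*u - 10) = u + 5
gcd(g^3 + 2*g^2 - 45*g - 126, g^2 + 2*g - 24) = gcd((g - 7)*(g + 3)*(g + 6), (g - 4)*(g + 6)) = g + 6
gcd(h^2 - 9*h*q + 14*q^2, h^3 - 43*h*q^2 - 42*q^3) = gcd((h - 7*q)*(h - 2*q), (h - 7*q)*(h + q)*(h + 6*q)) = -h + 7*q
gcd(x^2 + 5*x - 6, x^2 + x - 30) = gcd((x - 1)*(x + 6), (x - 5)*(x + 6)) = x + 6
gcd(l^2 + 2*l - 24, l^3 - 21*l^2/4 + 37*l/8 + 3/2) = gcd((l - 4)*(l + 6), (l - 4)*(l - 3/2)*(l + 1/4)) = l - 4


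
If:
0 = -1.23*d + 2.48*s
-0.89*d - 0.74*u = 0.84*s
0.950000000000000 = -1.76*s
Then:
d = -1.09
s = -0.54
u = 1.92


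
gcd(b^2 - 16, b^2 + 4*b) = b + 4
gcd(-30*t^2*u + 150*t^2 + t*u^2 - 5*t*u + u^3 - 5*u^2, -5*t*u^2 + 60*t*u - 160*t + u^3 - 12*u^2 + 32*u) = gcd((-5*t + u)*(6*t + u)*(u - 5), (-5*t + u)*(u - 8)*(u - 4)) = 5*t - u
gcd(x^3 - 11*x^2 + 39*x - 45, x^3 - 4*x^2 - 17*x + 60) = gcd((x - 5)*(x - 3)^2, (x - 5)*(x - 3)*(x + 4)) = x^2 - 8*x + 15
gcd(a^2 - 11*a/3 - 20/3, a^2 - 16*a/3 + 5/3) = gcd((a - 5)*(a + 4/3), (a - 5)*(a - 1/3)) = a - 5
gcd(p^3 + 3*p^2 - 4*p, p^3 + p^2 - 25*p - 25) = 1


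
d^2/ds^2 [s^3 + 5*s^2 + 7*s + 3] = 6*s + 10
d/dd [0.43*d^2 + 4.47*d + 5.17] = 0.86*d + 4.47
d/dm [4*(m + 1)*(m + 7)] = 8*m + 32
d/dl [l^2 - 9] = 2*l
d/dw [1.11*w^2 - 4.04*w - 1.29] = 2.22*w - 4.04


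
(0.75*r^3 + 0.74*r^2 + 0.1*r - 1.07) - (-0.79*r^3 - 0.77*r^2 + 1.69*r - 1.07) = 1.54*r^3 + 1.51*r^2 - 1.59*r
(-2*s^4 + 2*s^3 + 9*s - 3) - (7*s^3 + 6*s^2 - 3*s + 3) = -2*s^4 - 5*s^3 - 6*s^2 + 12*s - 6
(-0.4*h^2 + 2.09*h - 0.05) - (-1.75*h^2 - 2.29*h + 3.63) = 1.35*h^2 + 4.38*h - 3.68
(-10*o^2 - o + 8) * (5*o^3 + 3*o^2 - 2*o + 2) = -50*o^5 - 35*o^4 + 57*o^3 + 6*o^2 - 18*o + 16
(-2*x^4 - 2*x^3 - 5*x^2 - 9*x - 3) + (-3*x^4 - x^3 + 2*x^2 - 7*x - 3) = -5*x^4 - 3*x^3 - 3*x^2 - 16*x - 6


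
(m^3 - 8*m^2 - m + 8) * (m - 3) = m^4 - 11*m^3 + 23*m^2 + 11*m - 24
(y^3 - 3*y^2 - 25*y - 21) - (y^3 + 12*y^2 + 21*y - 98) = -15*y^2 - 46*y + 77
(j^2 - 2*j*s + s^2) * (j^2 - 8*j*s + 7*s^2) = j^4 - 10*j^3*s + 24*j^2*s^2 - 22*j*s^3 + 7*s^4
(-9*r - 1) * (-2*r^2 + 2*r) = 18*r^3 - 16*r^2 - 2*r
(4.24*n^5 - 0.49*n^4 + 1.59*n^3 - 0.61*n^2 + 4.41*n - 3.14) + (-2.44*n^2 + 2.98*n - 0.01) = 4.24*n^5 - 0.49*n^4 + 1.59*n^3 - 3.05*n^2 + 7.39*n - 3.15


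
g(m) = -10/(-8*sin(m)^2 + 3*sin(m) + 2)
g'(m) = -10*(16*sin(m)*cos(m) - 3*cos(m))/(-8*sin(m)^2 + 3*sin(m) + 2)^2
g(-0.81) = 2.29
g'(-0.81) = 5.27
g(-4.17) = 7.70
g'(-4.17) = 32.74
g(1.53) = 3.35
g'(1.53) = -0.59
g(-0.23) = -11.11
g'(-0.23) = 79.86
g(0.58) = -8.06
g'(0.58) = -31.31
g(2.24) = 17.60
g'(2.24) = 183.44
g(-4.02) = 23.22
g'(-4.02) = 320.70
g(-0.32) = -37.78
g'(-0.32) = 1088.43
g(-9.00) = 16.80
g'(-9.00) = -246.84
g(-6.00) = -4.52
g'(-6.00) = -2.88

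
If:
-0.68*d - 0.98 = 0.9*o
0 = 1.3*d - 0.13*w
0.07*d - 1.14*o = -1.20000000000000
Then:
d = -2.62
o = 0.89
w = -26.21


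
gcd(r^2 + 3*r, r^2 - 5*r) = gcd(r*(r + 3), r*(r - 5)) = r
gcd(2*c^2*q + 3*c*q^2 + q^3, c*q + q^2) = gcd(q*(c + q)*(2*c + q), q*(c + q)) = c*q + q^2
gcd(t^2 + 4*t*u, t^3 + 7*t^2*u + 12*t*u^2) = t^2 + 4*t*u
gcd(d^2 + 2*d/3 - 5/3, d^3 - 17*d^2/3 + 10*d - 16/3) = d - 1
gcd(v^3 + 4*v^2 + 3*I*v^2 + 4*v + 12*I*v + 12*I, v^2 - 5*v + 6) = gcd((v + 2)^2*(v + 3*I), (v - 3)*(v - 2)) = 1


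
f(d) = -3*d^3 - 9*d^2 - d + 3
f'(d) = -9*d^2 - 18*d - 1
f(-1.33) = -4.53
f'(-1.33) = 7.02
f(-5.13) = 176.29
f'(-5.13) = -145.51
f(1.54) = -30.84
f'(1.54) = -50.06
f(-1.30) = -4.32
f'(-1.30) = 7.19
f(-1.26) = -4.03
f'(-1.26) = 7.39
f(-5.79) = 289.39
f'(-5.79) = -198.50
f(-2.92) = 3.87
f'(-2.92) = -25.18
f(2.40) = -92.71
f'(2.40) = -96.04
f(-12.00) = 3903.00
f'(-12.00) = -1081.00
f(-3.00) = 6.00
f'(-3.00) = -28.00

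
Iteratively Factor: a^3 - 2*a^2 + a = (a - 1)*(a^2 - a) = a*(a - 1)*(a - 1)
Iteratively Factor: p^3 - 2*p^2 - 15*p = (p)*(p^2 - 2*p - 15) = p*(p + 3)*(p - 5)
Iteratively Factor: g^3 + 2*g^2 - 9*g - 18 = (g - 3)*(g^2 + 5*g + 6) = (g - 3)*(g + 3)*(g + 2)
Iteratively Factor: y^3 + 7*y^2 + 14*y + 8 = (y + 1)*(y^2 + 6*y + 8) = (y + 1)*(y + 2)*(y + 4)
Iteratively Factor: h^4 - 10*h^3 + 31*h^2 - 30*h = (h)*(h^3 - 10*h^2 + 31*h - 30) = h*(h - 2)*(h^2 - 8*h + 15) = h*(h - 3)*(h - 2)*(h - 5)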